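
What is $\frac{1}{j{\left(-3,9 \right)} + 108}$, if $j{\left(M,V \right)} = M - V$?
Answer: $\frac{1}{96} \approx 0.010417$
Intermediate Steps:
$\frac{1}{j{\left(-3,9 \right)} + 108} = \frac{1}{\left(-3 - 9\right) + 108} = \frac{1}{-12 + 108} = \frac{1}{96}$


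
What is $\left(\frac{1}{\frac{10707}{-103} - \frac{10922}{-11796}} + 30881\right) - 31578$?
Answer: $- \frac{43624027385}{62587403} \approx -697.01$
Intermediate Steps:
$\left(\frac{1}{\frac{10707}{-103} - \frac{10922}{-11796}} + 30881\right) - 31578 = \left(\frac{1}{10707 \left(- \frac{1}{103}\right) - - \frac{5461}{5898}} + 30881\right) - 31578 = \left(\frac{1}{- \frac{10707}{103} + \frac{5461}{5898}} + 30881\right) - 31578 = \left(\frac{1}{- \frac{62587403}{607494}} + 30881\right) - 31578 = \left(- \frac{607494}{62587403} + 30881\right) - 31578 = \frac{1932760984549}{62587403} - 31578 = - \frac{43624027385}{62587403}$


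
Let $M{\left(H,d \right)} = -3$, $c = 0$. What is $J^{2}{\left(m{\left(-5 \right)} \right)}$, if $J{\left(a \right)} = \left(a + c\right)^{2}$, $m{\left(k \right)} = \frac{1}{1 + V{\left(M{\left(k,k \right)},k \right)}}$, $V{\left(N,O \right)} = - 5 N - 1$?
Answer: $\frac{1}{50625} \approx 1.9753 \cdot 10^{-5}$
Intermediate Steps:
$V{\left(N,O \right)} = -1 - 5 N$
$m{\left(k \right)} = \frac{1}{15}$ ($m{\left(k \right)} = \frac{1}{1 - -14} = \frac{1}{1 + \left(-1 + 15\right)} = \frac{1}{1 + 14} = \frac{1}{15}$)
$J{\left(a \right)} = a^{2}$ ($J{\left(a \right)} = \left(a + 0\right)^{2} = a^{2}$)
$J^{2}{\left(m{\left(-5 \right)} \right)} = \left(\left(\frac{1}{15}\right)^{2}\right)^{2} = \left(\frac{1}{225}\right)^{2} = \frac{1}{50625}$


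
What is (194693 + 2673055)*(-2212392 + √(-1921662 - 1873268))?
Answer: -6344582733216 + 2867748*I*√3794930 ≈ -6.3446e+12 + 5.5865e+9*I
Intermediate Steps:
(194693 + 2673055)*(-2212392 + √(-1921662 - 1873268)) = 2867748*(-2212392 + √(-3794930)) = 2867748*(-2212392 + I*√3794930) = -6344582733216 + 2867748*I*√3794930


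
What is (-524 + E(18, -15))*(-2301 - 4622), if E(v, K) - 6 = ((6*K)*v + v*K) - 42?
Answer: 16961350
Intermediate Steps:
E(v, K) = -36 + 7*K*v (E(v, K) = 6 + (((6*K)*v + v*K) - 42) = 6 + ((6*K*v + K*v) - 42) = 6 + (7*K*v - 42) = 6 + (-42 + 7*K*v) = -36 + 7*K*v)
(-524 + E(18, -15))*(-2301 - 4622) = (-524 + (-36 + 7*(-15)*18))*(-2301 - 4622) = (-524 + (-36 - 1890))*(-6923) = (-524 - 1926)*(-6923) = -2450*(-6923) = 16961350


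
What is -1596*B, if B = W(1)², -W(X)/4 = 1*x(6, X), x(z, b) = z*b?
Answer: -919296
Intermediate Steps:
x(z, b) = b*z
W(X) = -24*X (W(X) = -4*X*6 = -4*6*X = -24*X)
B = 576 (B = (-24*1)² = (-24)² = 576)
-1596*B = -1596*576 = -919296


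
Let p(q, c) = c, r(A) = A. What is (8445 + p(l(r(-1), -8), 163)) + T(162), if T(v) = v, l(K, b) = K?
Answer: 8770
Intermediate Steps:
(8445 + p(l(r(-1), -8), 163)) + T(162) = (8445 + 163) + 162 = 8608 + 162 = 8770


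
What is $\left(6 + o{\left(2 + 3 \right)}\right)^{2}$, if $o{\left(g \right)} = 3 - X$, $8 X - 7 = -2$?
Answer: $\frac{4489}{64} \approx 70.141$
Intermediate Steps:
$X = \frac{5}{8}$ ($X = \frac{7}{8} + \frac{1}{8} \left(-2\right) = \frac{7}{8} - \frac{1}{4} = \frac{5}{8} \approx 0.625$)
$o{\left(g \right)} = \frac{19}{8}$ ($o{\left(g \right)} = 3 - \frac{5}{8} = \frac{19}{8}$)
$\left(6 + o{\left(2 + 3 \right)}\right)^{2} = \left(6 + \frac{19}{8}\right)^{2} = \left(\frac{67}{8}\right)^{2} = \frac{4489}{64}$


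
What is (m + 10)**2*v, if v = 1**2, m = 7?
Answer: 289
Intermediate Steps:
v = 1
(m + 10)**2*v = (7 + 10)**2*1 = 17**2*1 = 289*1 = 289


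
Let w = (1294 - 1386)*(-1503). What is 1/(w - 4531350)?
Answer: -1/4393074 ≈ -2.2763e-7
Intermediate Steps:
w = 138276 (w = -92*(-1503) = 138276)
1/(w - 4531350) = 1/(138276 - 4531350) = 1/(-4393074) = -1/4393074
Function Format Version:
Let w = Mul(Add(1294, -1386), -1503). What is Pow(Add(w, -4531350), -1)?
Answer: Rational(-1, 4393074) ≈ -2.2763e-7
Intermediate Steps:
w = 138276 (w = Mul(-92, -1503) = 138276)
Pow(Add(w, -4531350), -1) = Pow(Add(138276, -4531350), -1) = Pow(-4393074, -1) = Rational(-1, 4393074)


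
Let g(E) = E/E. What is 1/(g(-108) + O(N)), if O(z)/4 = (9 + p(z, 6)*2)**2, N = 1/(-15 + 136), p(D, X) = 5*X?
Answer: 1/19045 ≈ 5.2507e-5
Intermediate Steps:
g(E) = 1
N = 1/121 ≈ 0.0082645
O(z) = 19044 (O(z) = 4*(9 + (5*6)*2)**2 = 4*(9 + 30*2)**2 = 4*(9 + 60)**2 = 4*69**2 = 4*4761 = 19044)
1/(g(-108) + O(N)) = 1/(1 + 19044) = 1/19045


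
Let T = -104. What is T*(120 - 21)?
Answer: -10296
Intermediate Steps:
T*(120 - 21) = -104*(120 - 21) = -104*99 = -10296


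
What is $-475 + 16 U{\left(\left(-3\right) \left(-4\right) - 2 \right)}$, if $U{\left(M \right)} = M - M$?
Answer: $-475$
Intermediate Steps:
$U{\left(M \right)} = 0$
$-475 + 16 U{\left(\left(-3\right) \left(-4\right) - 2 \right)} = -475 + 16 \cdot 0 = -475 + 0 = -475$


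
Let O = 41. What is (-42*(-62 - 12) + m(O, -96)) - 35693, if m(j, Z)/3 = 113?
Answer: -32246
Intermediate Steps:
m(j, Z) = 339 (m(j, Z) = 3*113 = 339)
(-42*(-62 - 12) + m(O, -96)) - 35693 = (-42*(-62 - 12) + 339) - 35693 = (-42*(-74) + 339) - 35693 = (3108 + 339) - 35693 = 3447 - 35693 = -32246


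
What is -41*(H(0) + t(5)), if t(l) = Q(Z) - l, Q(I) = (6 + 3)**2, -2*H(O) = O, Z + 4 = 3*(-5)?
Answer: -3116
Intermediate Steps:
Z = -19 (Z = -4 + 3*(-5) = -4 - 15 = -19)
H(O) = -O/2
Q(I) = 81 (Q(I) = 9**2 = 81)
t(l) = 81 - l
-41*(H(0) + t(5)) = -41*(-1/2*0 + (81 - 1*5)) = -41*(0 + (81 - 5)) = -41*(0 + 76) = -41*76 = -3116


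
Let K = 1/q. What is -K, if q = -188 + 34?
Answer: 1/154 ≈ 0.0064935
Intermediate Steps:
q = -154
K = -1/154 (K = 1/(-154) = -1/154 ≈ -0.0064935)
-K = -1*(-1/154) = 1/154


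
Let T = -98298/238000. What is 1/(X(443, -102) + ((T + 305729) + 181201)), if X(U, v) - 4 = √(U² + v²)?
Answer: 6895466525269000/3357631322658637116201 - 14161000000*√206653/3357631322658637116201 ≈ 2.0518e-6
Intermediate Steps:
T = -49149/119000 (T = -98298*1/238000 = -49149/119000 ≈ -0.41302)
X(U, v) = 4 + √(U² + v²)
1/(X(443, -102) + ((T + 305729) + 181201)) = 1/((4 + √(443² + (-102)²)) + ((-49149/119000 + 305729) + 181201)) = 1/((4 + √(196249 + 10404)) + (36381701851/119000 + 181201)) = 1/((4 + √206653) + 57944620851/119000) = 1/(57945096851/119000 + √206653)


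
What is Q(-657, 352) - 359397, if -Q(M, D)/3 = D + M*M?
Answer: -1655400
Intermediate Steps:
Q(M, D) = -3*D - 3*M² (Q(M, D) = -3*(D + M*M) = -3*(D + M²) = -3*D - 3*M²)
Q(-657, 352) - 359397 = (-3*352 - 3*(-657)²) - 359397 = (-1056 - 3*431649) - 359397 = (-1056 - 1294947) - 359397 = -1296003 - 359397 = -1655400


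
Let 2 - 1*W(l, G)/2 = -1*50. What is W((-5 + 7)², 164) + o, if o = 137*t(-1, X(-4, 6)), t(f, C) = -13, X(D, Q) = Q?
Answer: -1677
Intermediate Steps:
W(l, G) = 104 (W(l, G) = 4 - (-2)*50 = 4 - 2*(-50) = 4 + 100 = 104)
o = -1781 (o = 137*(-13) = -1781)
W((-5 + 7)², 164) + o = 104 - 1781 = -1677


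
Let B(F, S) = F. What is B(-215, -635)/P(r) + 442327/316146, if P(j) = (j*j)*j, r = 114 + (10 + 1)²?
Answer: 1148079308747/820580653950 ≈ 1.3991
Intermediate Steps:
r = 235 (r = 114 + 11² = 114 + 121 = 235)
P(j) = j³ (P(j) = j²*j = j³)
B(-215, -635)/P(r) + 442327/316146 = -215/(235³) + 442327/316146 = -215/12977875 + 442327*(1/316146) = -215*1/12977875 + 442327/316146 = -43/2595575 + 442327/316146 = 1148079308747/820580653950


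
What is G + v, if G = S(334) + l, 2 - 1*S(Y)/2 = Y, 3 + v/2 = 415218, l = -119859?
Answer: 709907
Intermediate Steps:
v = 830430 (v = -6 + 2*415218 = -6 + 830436 = 830430)
S(Y) = 4 - 2*Y
G = -120523 (G = (4 - 2*334) - 119859 = (4 - 668) - 119859 = -664 - 119859 = -120523)
G + v = -120523 + 830430 = 709907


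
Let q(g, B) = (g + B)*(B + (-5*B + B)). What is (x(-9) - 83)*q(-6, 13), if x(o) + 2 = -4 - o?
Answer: 21840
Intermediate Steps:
x(o) = -6 - o (x(o) = -2 + (-4 - o) = -6 - o)
q(g, B) = -3*B*(B + g) (q(g, B) = (B + g)*(B - 4*B) = (B + g)*(-3*B) = -3*B*(B + g))
(x(-9) - 83)*q(-6, 13) = ((-6 - 1*(-9)) - 83)*(-3*13*(13 - 6)) = ((-6 + 9) - 83)*(-3*13*7) = (3 - 83)*(-273) = -80*(-273) = 21840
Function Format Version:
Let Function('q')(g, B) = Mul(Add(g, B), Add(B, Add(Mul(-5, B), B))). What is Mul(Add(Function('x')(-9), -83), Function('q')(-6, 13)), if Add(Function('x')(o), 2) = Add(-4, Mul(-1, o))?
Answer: 21840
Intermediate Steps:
Function('x')(o) = Add(-6, Mul(-1, o)) (Function('x')(o) = Add(-2, Add(-4, Mul(-1, o))) = Add(-6, Mul(-1, o)))
Function('q')(g, B) = Mul(-3, B, Add(B, g)) (Function('q')(g, B) = Mul(Add(B, g), Add(B, Mul(-4, B))) = Mul(Add(B, g), Mul(-3, B)) = Mul(-3, B, Add(B, g)))
Mul(Add(Function('x')(-9), -83), Function('q')(-6, 13)) = Mul(Add(Add(-6, Mul(-1, -9)), -83), Mul(-3, 13, Add(13, -6))) = Mul(Add(Add(-6, 9), -83), Mul(-3, 13, 7)) = Mul(Add(3, -83), -273) = Mul(-80, -273) = 21840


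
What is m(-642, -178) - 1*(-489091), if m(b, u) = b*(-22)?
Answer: 503215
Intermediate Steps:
m(b, u) = -22*b
m(-642, -178) - 1*(-489091) = -22*(-642) - 1*(-489091) = 14124 + 489091 = 503215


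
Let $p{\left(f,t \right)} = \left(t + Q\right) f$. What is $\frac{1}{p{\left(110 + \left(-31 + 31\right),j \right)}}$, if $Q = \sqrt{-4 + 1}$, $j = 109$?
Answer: $\frac{109}{1307240} - \frac{i \sqrt{3}}{1307240} \approx 8.3382 \cdot 10^{-5} - 1.325 \cdot 10^{-6} i$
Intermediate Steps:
$Q = i \sqrt{3}$ ($Q = \sqrt{-3} = i \sqrt{3} \approx 1.732 i$)
$p{\left(f,t \right)} = f \left(t + i \sqrt{3}\right)$ ($p{\left(f,t \right)} = \left(t + i \sqrt{3}\right) f = f \left(t + i \sqrt{3}\right)$)
$\frac{1}{p{\left(110 + \left(-31 + 31\right),j \right)}} = \frac{1}{\left(110 + \left(-31 + 31\right)\right) \left(109 + i \sqrt{3}\right)} = \frac{1}{\left(110 + 0\right) \left(109 + i \sqrt{3}\right)} = \frac{1}{110 \left(109 + i \sqrt{3}\right)} = \frac{1}{11990 + 110 i \sqrt{3}}$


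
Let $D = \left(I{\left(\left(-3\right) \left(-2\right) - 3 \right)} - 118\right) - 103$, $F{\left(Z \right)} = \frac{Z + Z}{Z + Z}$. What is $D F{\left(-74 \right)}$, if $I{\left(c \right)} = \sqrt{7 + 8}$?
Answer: $-221 + \sqrt{15} \approx -217.13$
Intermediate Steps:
$I{\left(c \right)} = \sqrt{15}$
$F{\left(Z \right)} = 1$ ($F{\left(Z \right)} = \frac{2 Z}{2 Z} = 2 Z \frac{1}{2 Z} = 1$)
$D = -221 + \sqrt{15}$ ($D = \left(\sqrt{15} - 118\right) - 103 = \left(-118 + \sqrt{15}\right) - 103 = -221 + \sqrt{15} \approx -217.13$)
$D F{\left(-74 \right)} = \left(-221 + \sqrt{15}\right) 1 = -221 + \sqrt{15}$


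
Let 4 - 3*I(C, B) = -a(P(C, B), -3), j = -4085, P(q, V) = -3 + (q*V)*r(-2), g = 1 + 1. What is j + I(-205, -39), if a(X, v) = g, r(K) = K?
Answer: -4083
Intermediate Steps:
g = 2
P(q, V) = -3 - 2*V*q (P(q, V) = -3 + (q*V)*(-2) = -3 + (V*q)*(-2) = -3 - 2*V*q)
a(X, v) = 2
I(C, B) = 2 (I(C, B) = 4/3 - (-1)*2/3 = 4/3 - ⅓*(-2) = 4/3 + ⅔ = 2)
j + I(-205, -39) = -4085 + 2 = -4083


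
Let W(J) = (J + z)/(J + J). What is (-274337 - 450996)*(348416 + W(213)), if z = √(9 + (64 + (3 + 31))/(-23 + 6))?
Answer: -505435970389/2 - 725333*√935/7242 ≈ -2.5272e+11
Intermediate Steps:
z = √935/17 (z = √(9 + (64 + 34)/(-17)) = √(9 + 98*(-1/17)) = √(9 - 98/17) = √(55/17) = √935/17 ≈ 1.7987)
W(J) = (J + √935/17)/(2*J) (W(J) = (J + √935/17)/(J + J) = (J + √935/17)/((2*J)) = (J + √935/17)*(1/(2*J)) = (J + √935/17)/(2*J))
(-274337 - 450996)*(348416 + W(213)) = (-274337 - 450996)*(348416 + (1/34)*(√935 + 17*213)/213) = -725333*(348416 + (1/34)*(1/213)*(√935 + 3621)) = -725333*(348416 + (1/34)*(1/213)*(3621 + √935)) = -725333*(348416 + (½ + √935/7242)) = -725333*(696833/2 + √935/7242) = -505435970389/2 - 725333*√935/7242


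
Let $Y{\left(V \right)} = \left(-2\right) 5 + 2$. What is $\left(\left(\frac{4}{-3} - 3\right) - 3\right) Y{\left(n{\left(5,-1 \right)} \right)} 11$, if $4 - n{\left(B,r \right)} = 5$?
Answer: $\frac{1936}{3} \approx 645.33$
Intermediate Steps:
$n{\left(B,r \right)} = -1$ ($n{\left(B,r \right)} = 4 - 5 = -1$)
$Y{\left(V \right)} = -8$ ($Y{\left(V \right)} = -10 + 2 = -8$)
$\left(\left(\frac{4}{-3} - 3\right) - 3\right) Y{\left(n{\left(5,-1 \right)} \right)} 11 = \left(\left(\frac{4}{-3} - 3\right) - 3\right) \left(-8\right) 11 = \left(\left(4 \left(- \frac{1}{3}\right) - 3\right) - 3\right) \left(-8\right) 11 = \left(\left(- \frac{4}{3} - 3\right) - 3\right) \left(-8\right) 11 = \left(- \frac{13}{3} - 3\right) \left(-8\right) 11 = \left(- \frac{22}{3}\right) \left(-8\right) 11 = \frac{176}{3} \cdot 11 = \frac{1936}{3}$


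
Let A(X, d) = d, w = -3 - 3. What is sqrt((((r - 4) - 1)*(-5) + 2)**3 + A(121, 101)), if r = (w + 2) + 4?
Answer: 2*sqrt(4946) ≈ 140.66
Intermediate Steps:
w = -6
r = 0 (r = (-6 + 2) + 4 = -4 + 4 = 0)
sqrt((((r - 4) - 1)*(-5) + 2)**3 + A(121, 101)) = sqrt((((0 - 4) - 1)*(-5) + 2)**3 + 101) = sqrt(((-4 - 1)*(-5) + 2)**3 + 101) = sqrt((-5*(-5) + 2)**3 + 101) = sqrt((25 + 2)**3 + 101) = sqrt(27**3 + 101) = sqrt(19683 + 101) = sqrt(19784) = 2*sqrt(4946)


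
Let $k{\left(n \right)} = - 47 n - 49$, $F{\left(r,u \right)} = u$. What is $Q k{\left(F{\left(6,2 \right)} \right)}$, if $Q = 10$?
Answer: $-1430$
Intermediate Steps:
$k{\left(n \right)} = -49 - 47 n$
$Q k{\left(F{\left(6,2 \right)} \right)} = 10 \left(-49 - 94\right) = 10 \left(-143\right) = -1430$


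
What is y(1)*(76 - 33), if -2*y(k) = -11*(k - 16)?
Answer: -7095/2 ≈ -3547.5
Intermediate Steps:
y(k) = -88 + 11*k/2 (y(k) = -(-11)*(k - 16)/2 = -(-11)*(-16 + k)/2 = -(176 - 11*k)/2 = -88 + 11*k/2)
y(1)*(76 - 33) = (-88 + (11/2)*1)*(76 - 33) = (-88 + 11/2)*43 = -165/2*43 = -7095/2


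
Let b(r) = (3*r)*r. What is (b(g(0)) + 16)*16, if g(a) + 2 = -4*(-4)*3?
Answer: 101824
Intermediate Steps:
g(a) = 46 (g(a) = -2 - 4*(-4)*3 = -2 + 16*3 = -2 + 48 = 46)
b(r) = 3*r**2
(b(g(0)) + 16)*16 = (3*46**2 + 16)*16 = (3*2116 + 16)*16 = (6348 + 16)*16 = 6364*16 = 101824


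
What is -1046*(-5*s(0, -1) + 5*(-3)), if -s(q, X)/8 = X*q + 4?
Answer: -151670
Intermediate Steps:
s(q, X) = -32 - 8*X*q (s(q, X) = -8*(X*q + 4) = -8*(4 + X*q) = -32 - 8*X*q)
-1046*(-5*s(0, -1) + 5*(-3)) = -1046*(-5*(-32 - 8*(-1)*0) + 5*(-3)) = -1046*(-5*(-32 + 0) - 15) = -1046*(-5*(-32) - 15) = -1046*(160 - 15) = -1046*145 = -151670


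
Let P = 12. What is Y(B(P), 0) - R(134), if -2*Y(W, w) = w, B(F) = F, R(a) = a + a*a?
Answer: -18090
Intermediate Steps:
R(a) = a + a**2
Y(W, w) = -w/2
Y(B(P), 0) - R(134) = -1/2*0 - 134*(1 + 134) = 0 - 134*135 = 0 - 1*18090 = 0 - 18090 = -18090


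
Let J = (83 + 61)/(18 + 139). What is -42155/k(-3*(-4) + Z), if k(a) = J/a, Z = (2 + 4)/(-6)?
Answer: -72801685/144 ≈ -5.0557e+5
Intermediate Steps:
Z = -1 (Z = 6*(-⅙) = -1)
J = 144/157 ≈ 0.91720
k(a) = 144/(157*a)
-42155/k(-3*(-4) + Z) = -42155/(144/(157*(-3*(-4) - 1))) = -42155/(144/(157*(12 - 1))) = -42155/((144/157)/11) = -42155/((144/157)*(1/11)) = -42155/144/1727 = -42155*1727/144 = -72801685/144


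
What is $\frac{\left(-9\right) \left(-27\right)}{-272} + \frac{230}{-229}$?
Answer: $- \frac{118207}{62288} \approx -1.8977$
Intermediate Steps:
$\frac{\left(-9\right) \left(-27\right)}{-272} + \frac{230}{-229} = 243 \left(- \frac{1}{272}\right) + 230 \left(- \frac{1}{229}\right) = - \frac{243}{272} - \frac{230}{229} = - \frac{118207}{62288}$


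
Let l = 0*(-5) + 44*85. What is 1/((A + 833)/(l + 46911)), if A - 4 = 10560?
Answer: 50651/11397 ≈ 4.4442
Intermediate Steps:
A = 10564 (A = 4 + 10560 = 10564)
l = 3740 (l = 0 + 3740 = 3740)
1/((A + 833)/(l + 46911)) = 1/((10564 + 833)/(3740 + 46911)) = 1/(11397/50651) = 50651/11397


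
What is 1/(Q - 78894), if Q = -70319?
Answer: -1/149213 ≈ -6.7018e-6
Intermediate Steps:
1/(Q - 78894) = 1/(-70319 - 78894) = 1/(-149213) = -1/149213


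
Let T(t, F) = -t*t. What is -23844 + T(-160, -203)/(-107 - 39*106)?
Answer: -101096804/4241 ≈ -23838.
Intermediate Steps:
T(t, F) = -t**2
-23844 + T(-160, -203)/(-107 - 39*106) = -23844 + (-1*(-160)**2)/(-107 - 39*106) = -23844 + (-1*25600)/(-107 - 4134) = -23844 - 25600/(-4241) = -23844 - 25600*(-1/4241) = -23844 + 25600/4241 = -101096804/4241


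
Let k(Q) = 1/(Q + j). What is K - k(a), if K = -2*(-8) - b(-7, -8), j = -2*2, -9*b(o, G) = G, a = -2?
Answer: 275/18 ≈ 15.278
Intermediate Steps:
b(o, G) = -G/9
j = -4
k(Q) = 1/(-4 + Q) (k(Q) = 1/(Q - 4) = 1/(-4 + Q))
K = 136/9 (K = -2*(-8) - (-1)*(-8)/9 = 16 - 1*8/9 = 16 - 8/9 = 136/9 ≈ 15.111)
K - k(a) = 136/9 - 1/(-4 - 2) = 136/9 - 1/(-6) = 136/9 - 1*(-1/6) = 136/9 + 1/6 = 275/18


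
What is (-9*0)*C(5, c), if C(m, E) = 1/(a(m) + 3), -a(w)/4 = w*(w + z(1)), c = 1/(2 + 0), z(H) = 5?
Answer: 0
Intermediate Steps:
c = ½ (c = 1/2 = ½ ≈ 0.50000)
a(w) = -4*w*(5 + w) (a(w) = -4*w*(w + 5) = -4*w*(5 + w))
C(m, E) = 1/(3 - 4*m*(5 + m)) (C(m, E) = 1/(-4*m*(5 + m) + 3) = 1/(3 - 4*m*(5 + m)))
(-9*0)*C(5, c) = (-9*0)*(-1/(-3 + 4*5*(5 + 5))) = 0*(-1/(-3 + 4*5*10)) = 0*(-1/(-3 + 200)) = 0*(-1/197) = 0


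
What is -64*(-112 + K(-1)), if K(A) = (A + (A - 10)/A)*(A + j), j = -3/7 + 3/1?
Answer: 43136/7 ≈ 6162.3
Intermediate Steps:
j = 18/7 (j = -3*⅐ + 3*1 = -3/7 + 3 = 18/7 ≈ 2.5714)
K(A) = (18/7 + A)*(A + (-10 + A)/A) (K(A) = (A + (A - 10)/A)*(A + 18/7) = (A + (-10 + A)/A)*(18/7 + A) = (18/7 + A)*(A + (-10 + A)/A))
-64*(-112 + K(-1)) = -64*(-112 + (⅐)*(-180 - (-52 + 7*(-1)² + 25*(-1)))/(-1)) = -64*(-112 + (⅐)*(-1)*(-180 - (-52 + 7*1 - 25))) = -64*(-112 + (⅐)*(-1)*(-180 - (-52 + 7 - 25))) = -64*(-112 + (⅐)*(-1)*(-180 - 1*(-70))) = -64*(-112 + (⅐)*(-1)*(-180 + 70)) = -64*(-112 + (⅐)*(-1)*(-110)) = -64*(-112 + 110/7) = -64*(-674/7) = 43136/7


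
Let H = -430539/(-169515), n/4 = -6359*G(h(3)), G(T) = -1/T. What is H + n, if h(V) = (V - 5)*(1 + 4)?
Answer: -28716521/11301 ≈ -2541.1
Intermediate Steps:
h(V) = -25 + 5*V (h(V) = (-5 + V)*5 = -25 + 5*V)
n = -12718/5 (n = 4*(-(-6359)/(-25 + 5*3)) = 4*(-(-6359)/(-25 + 15)) = 4*(-(-6359)/(-10)) = 4*(-(-6359)*(-1)/10) = 4*(-6359*⅒) = 4*(-6359/10) = -12718/5 ≈ -2543.6)
H = 143513/56505 (H = -430539*(-1/169515) = 143513/56505 ≈ 2.5398)
H + n = 143513/56505 - 12718/5 = -28716521/11301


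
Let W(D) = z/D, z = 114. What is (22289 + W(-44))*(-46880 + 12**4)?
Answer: -6409214672/11 ≈ -5.8266e+8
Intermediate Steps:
W(D) = 114/D
(22289 + W(-44))*(-46880 + 12**4) = (22289 + 114/(-44))*(-46880 + 12**4) = (22289 + 114*(-1/44))*(-46880 + 20736) = (22289 - 57/22)*(-26144) = (490301/22)*(-26144) = -6409214672/11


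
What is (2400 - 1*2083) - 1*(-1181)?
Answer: 1498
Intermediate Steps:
(2400 - 1*2083) - 1*(-1181) = (2400 - 2083) + 1181 = 317 + 1181 = 1498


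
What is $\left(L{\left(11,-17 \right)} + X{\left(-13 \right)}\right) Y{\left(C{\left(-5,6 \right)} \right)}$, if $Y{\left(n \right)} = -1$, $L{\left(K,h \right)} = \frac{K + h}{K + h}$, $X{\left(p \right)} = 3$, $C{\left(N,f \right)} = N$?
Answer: $-4$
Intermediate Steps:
$L{\left(K,h \right)} = 1$
$\left(L{\left(11,-17 \right)} + X{\left(-13 \right)}\right) Y{\left(C{\left(-5,6 \right)} \right)} = \left(1 + 3\right) \left(-1\right) = 4 \left(-1\right) = -4$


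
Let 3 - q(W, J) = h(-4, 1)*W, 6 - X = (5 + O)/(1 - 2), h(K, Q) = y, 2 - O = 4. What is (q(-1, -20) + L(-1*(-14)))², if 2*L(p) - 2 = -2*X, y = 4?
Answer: 1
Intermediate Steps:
O = -2 (O = 2 - 1*4 = 2 - 4 = -2)
h(K, Q) = 4
X = 9 (X = 6 - (5 - 2)/(1 - 2) = 6 - 3/(-1) = 6 - 3*(-1) = 6 - 1*(-3) = 6 + 3 = 9)
q(W, J) = 3 - 4*W
L(p) = -8 (L(p) = 1 + (-2*9)/2 = 1 + (½)*(-18) = 1 - 9 = -8)
(q(-1, -20) + L(-1*(-14)))² = ((3 - 4*(-1)) - 8)² = ((3 + 4) - 8)² = (7 - 8)² = (-1)² = 1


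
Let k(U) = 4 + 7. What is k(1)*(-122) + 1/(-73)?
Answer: -97967/73 ≈ -1342.0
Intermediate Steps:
k(U) = 11
k(1)*(-122) + 1/(-73) = 11*(-122) + 1/(-73) = -1342 - 1/73 = -97967/73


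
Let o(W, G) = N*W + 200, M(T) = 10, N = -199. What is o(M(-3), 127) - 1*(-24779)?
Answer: 22989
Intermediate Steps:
o(W, G) = 200 - 199*W (o(W, G) = -199*W + 200 = 200 - 199*W)
o(M(-3), 127) - 1*(-24779) = (200 - 199*10) - 1*(-24779) = (200 - 1990) + 24779 = -1790 + 24779 = 22989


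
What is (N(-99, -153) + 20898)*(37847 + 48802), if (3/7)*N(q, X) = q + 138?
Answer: 1818675861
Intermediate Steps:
N(q, X) = 322 + 7*q/3 (N(q, X) = 7*(q + 138)/3 = 7*(138 + q)/3 = 322 + 7*q/3)
(N(-99, -153) + 20898)*(37847 + 48802) = ((322 + (7/3)*(-99)) + 20898)*(37847 + 48802) = ((322 - 231) + 20898)*86649 = (91 + 20898)*86649 = 20989*86649 = 1818675861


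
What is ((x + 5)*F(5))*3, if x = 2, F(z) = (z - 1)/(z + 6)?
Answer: 84/11 ≈ 7.6364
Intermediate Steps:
F(z) = (-1 + z)/(6 + z)
((x + 5)*F(5))*3 = ((2 + 5)*((-1 + 5)/(6 + 5)))*3 = (7*(4/11))*3 = (28/11)*3 = 84/11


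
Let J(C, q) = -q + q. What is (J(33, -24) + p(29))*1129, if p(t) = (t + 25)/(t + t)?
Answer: 30483/29 ≈ 1051.1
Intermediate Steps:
p(t) = (25 + t)/(2*t) (p(t) = (25 + t)/((2*t)) = (25 + t)*(1/(2*t)) = (25 + t)/(2*t))
J(C, q) = 0
(J(33, -24) + p(29))*1129 = (0 + (½)*(25 + 29)/29)*1129 = (0 + (½)*(1/29)*54)*1129 = (0 + 27/29)*1129 = (27/29)*1129 = 30483/29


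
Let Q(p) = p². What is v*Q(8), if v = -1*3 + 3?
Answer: 0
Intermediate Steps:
v = 0 (v = -3 + 3 = 0)
v*Q(8) = 0*8² = 0*64 = 0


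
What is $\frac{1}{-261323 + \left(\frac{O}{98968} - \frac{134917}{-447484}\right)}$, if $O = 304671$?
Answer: $- \frac{11071649128}{2893239143110489} \approx -3.8267 \cdot 10^{-6}$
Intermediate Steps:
$\frac{1}{-261323 + \left(\frac{O}{98968} - \frac{134917}{-447484}\right)} = \frac{1}{-261323 + \left(\frac{304671}{98968} - \frac{134917}{-447484}\right)} = \frac{1}{-261323 + \left(304671 \cdot \frac{1}{98968} - - \frac{134917}{447484}\right)} = \frac{1}{-261323 + \left(\frac{304671}{98968} + \frac{134917}{447484}\right)} = \frac{1}{-261323 + \frac{37421965855}{11071649128}} = \frac{1}{- \frac{2893239143110489}{11071649128}} = - \frac{11071649128}{2893239143110489}$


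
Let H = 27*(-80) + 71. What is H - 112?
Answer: -2201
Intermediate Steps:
H = -2089 (H = -2160 + 71 = -2089)
H - 112 = -2089 - 112 = -2201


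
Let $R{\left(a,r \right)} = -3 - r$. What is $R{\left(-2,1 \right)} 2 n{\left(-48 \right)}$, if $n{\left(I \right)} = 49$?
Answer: $-392$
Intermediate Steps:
$R{\left(-2,1 \right)} 2 n{\left(-48 \right)} = \left(-3 - 1\right) 2 \cdot 49 = \left(-4\right) 2 \cdot 49 = \left(-8\right) 49 = -392$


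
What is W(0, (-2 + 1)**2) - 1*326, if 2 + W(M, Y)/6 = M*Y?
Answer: -338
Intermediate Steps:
W(M, Y) = -12 + 6*M*Y (W(M, Y) = -12 + 6*(M*Y) = -12 + 6*M*Y)
W(0, (-2 + 1)**2) - 1*326 = (-12 + 6*0*(-2 + 1)**2) - 1*326 = (-12 + 6*0*(-1)**2) - 326 = (-12 + 6*0*1) - 326 = (-12 + 0) - 326 = -12 - 326 = -338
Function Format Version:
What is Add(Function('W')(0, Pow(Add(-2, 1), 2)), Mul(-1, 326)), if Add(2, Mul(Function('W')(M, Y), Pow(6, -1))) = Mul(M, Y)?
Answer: -338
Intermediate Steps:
Function('W')(M, Y) = Add(-12, Mul(6, M, Y)) (Function('W')(M, Y) = Add(-12, Mul(6, Mul(M, Y))) = Add(-12, Mul(6, M, Y)))
Add(Function('W')(0, Pow(Add(-2, 1), 2)), Mul(-1, 326)) = Add(Add(-12, Mul(6, 0, Pow(Add(-2, 1), 2))), Mul(-1, 326)) = Add(Add(-12, Mul(6, 0, Pow(-1, 2))), -326) = Add(Add(-12, Mul(6, 0, 1)), -326) = Add(Add(-12, 0), -326) = Add(-12, -326) = -338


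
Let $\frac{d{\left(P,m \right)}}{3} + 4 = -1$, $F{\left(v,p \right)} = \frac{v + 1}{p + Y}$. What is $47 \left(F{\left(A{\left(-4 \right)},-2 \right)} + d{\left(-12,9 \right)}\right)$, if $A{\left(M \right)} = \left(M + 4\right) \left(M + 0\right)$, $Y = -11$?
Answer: $- \frac{9212}{13} \approx -708.62$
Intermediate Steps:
$A{\left(M \right)} = M \left(4 + M\right)$ ($A{\left(M \right)} = \left(4 + M\right) M = M \left(4 + M\right)$)
$F{\left(v,p \right)} = \frac{1 + v}{-11 + p}$ ($F{\left(v,p \right)} = \frac{v + 1}{p - 11} = \frac{1 + v}{-11 + p}$)
$d{\left(P,m \right)} = -15$ ($d{\left(P,m \right)} = -12 + 3 \left(-1\right) = -12 - 3 = -15$)
$47 \left(F{\left(A{\left(-4 \right)},-2 \right)} + d{\left(-12,9 \right)}\right) = 47 \left(\frac{1 - 4 \left(4 - 4\right)}{-11 - 2} - 15\right) = 47 \left(\frac{1 - 0}{-13} - 15\right) = 47 \left(- \frac{1 + 0}{13} - 15\right) = 47 \left(\left(- \frac{1}{13}\right) 1 - 15\right) = 47 \left(- \frac{1}{13} - 15\right) = 47 \left(- \frac{196}{13}\right) = - \frac{9212}{13}$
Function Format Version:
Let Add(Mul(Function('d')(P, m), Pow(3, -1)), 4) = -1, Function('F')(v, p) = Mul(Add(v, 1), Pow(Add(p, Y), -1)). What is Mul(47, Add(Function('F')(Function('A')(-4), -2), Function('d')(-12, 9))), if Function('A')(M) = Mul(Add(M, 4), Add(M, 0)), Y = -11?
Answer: Rational(-9212, 13) ≈ -708.62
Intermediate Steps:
Function('A')(M) = Mul(M, Add(4, M)) (Function('A')(M) = Mul(Add(4, M), M) = Mul(M, Add(4, M)))
Function('F')(v, p) = Mul(Pow(Add(-11, p), -1), Add(1, v)) (Function('F')(v, p) = Mul(Add(v, 1), Pow(Add(p, -11), -1)) = Mul(Add(1, v), Pow(Add(-11, p), -1)) = Mul(Pow(Add(-11, p), -1), Add(1, v)))
Function('d')(P, m) = -15 (Function('d')(P, m) = Add(-12, Mul(3, -1)) = Add(-12, -3) = -15)
Mul(47, Add(Function('F')(Function('A')(-4), -2), Function('d')(-12, 9))) = Mul(47, Add(Mul(Pow(Add(-11, -2), -1), Add(1, Mul(-4, Add(4, -4)))), -15)) = Mul(47, Add(Mul(Pow(-13, -1), Add(1, Mul(-4, 0))), -15)) = Mul(47, Add(Mul(Rational(-1, 13), Add(1, 0)), -15)) = Mul(47, Add(Mul(Rational(-1, 13), 1), -15)) = Mul(47, Add(Rational(-1, 13), -15)) = Mul(47, Rational(-196, 13)) = Rational(-9212, 13)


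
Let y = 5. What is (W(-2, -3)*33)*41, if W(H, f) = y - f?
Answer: 10824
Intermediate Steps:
W(H, f) = 5 - f
(W(-2, -3)*33)*41 = ((5 - 1*(-3))*33)*41 = ((5 + 3)*33)*41 = (8*33)*41 = 264*41 = 10824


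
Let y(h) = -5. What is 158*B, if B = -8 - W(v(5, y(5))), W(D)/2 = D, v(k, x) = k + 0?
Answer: -2844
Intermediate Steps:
v(k, x) = k
W(D) = 2*D
B = -18 (B = -8 - 2*5 = -8 - 1*10 = -8 - 10 = -18)
158*B = 158*(-18) = -2844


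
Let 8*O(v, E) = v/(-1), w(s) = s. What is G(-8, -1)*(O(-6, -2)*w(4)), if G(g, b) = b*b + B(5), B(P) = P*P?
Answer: 78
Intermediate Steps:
B(P) = P**2
O(v, E) = -v/8 (O(v, E) = (v/(-1))/8 = (v*(-1))/8 = (-v)/8 = -v/8)
G(g, b) = 25 + b**2 (G(g, b) = b*b + 5**2 = b**2 + 25 = 25 + b**2)
G(-8, -1)*(O(-6, -2)*w(4)) = (25 + (-1)**2)*(-1/8*(-6)*4) = (25 + 1)*((3/4)*4) = 26*3 = 78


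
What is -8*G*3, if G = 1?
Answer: -24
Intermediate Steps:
-8*G*3 = -8*1*3 = -8*3 = -24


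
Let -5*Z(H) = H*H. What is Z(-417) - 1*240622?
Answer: -1376999/5 ≈ -2.7540e+5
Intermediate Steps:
Z(H) = -H**2/5 (Z(H) = -H*H/5 = -H**2/5)
Z(-417) - 1*240622 = -1/5*(-417)**2 - 1*240622 = -1/5*173889 - 240622 = -173889/5 - 240622 = -1376999/5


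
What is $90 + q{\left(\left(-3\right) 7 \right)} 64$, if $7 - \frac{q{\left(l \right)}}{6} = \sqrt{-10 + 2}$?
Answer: $2778 - 768 i \sqrt{2} \approx 2778.0 - 1086.1 i$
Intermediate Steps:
$q{\left(l \right)} = 42 - 12 i \sqrt{2}$ ($q{\left(l \right)} = 42 - 6 \sqrt{-10 + 2} = 42 - 6 \sqrt{-8} = 42 - 6 \cdot 2 i \sqrt{2} = 42 - 12 i \sqrt{2}$)
$90 + q{\left(\left(-3\right) 7 \right)} 64 = 90 + \left(42 - 12 i \sqrt{2}\right) 64 = 90 + \left(2688 - 768 i \sqrt{2}\right) = 2778 - 768 i \sqrt{2}$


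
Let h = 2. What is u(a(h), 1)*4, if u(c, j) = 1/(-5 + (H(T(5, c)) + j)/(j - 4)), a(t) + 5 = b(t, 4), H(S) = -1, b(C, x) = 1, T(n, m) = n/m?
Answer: -⅘ ≈ -0.80000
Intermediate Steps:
a(t) = -4 (a(t) = -5 + 1 = -4)
u(c, j) = 1/(-5 + (-1 + j)/(-4 + j)) (u(c, j) = 1/(-5 + (-1 + j)/(j - 4)) = 1/(-5 + (-1 + j)/(-4 + j)))
u(a(h), 1)*4 = ((4 - 1*1)/(-19 + 4*1))*4 = ((4 - 1)/(-19 + 4))*4 = (3/(-15))*4 = -1/15*3*4 = -⅕*4 = -⅘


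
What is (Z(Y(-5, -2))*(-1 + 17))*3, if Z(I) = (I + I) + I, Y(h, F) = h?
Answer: -720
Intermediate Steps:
Z(I) = 3*I (Z(I) = 2*I + I = 3*I)
(Z(Y(-5, -2))*(-1 + 17))*3 = ((3*(-5))*(-1 + 17))*3 = -15*16*3 = -240*3 = -720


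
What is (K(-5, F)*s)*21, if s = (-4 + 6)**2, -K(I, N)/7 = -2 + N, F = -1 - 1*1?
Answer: 2352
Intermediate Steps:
F = -2 (F = -1 - 1 = -2)
K(I, N) = 14 - 7*N (K(I, N) = -7*(-2 + N) = 14 - 7*N)
s = 4 (s = 2**2 = 4)
(K(-5, F)*s)*21 = ((14 - 7*(-2))*4)*21 = ((14 + 14)*4)*21 = (28*4)*21 = 112*21 = 2352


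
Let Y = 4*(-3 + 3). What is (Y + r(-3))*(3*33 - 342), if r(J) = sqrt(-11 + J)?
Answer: -243*I*sqrt(14) ≈ -909.22*I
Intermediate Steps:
Y = 0 (Y = 4*0 = 0)
(Y + r(-3))*(3*33 - 342) = (0 + sqrt(-11 - 3))*(3*33 - 342) = (0 + sqrt(-14))*(99 - 342) = (0 + I*sqrt(14))*(-243) = (I*sqrt(14))*(-243) = -243*I*sqrt(14)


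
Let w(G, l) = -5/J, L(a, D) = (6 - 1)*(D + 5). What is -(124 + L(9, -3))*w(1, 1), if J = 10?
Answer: 67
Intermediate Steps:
L(a, D) = 25 + 5*D (L(a, D) = 5*(5 + D) = 25 + 5*D)
w(G, l) = -1/2 (w(G, l) = -5/10 = -5*1/10 = -1/2)
-(124 + L(9, -3))*w(1, 1) = -(124 + (25 + 5*(-3)))*(-1)/2 = -(124 + (25 - 15))*(-1)/2 = -(124 + 10)*(-1)/2 = -134*(-1)/2 = -1*(-67) = 67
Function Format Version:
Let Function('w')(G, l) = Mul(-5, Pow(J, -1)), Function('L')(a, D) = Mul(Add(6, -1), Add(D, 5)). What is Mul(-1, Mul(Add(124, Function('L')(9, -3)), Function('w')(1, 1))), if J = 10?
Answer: 67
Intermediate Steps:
Function('L')(a, D) = Add(25, Mul(5, D)) (Function('L')(a, D) = Mul(5, Add(5, D)) = Add(25, Mul(5, D)))
Function('w')(G, l) = Rational(-1, 2) (Function('w')(G, l) = Mul(-5, Pow(10, -1)) = Mul(-5, Rational(1, 10)) = Rational(-1, 2))
Mul(-1, Mul(Add(124, Function('L')(9, -3)), Function('w')(1, 1))) = Mul(-1, Mul(Add(124, Add(25, Mul(5, -3))), Rational(-1, 2))) = Mul(-1, Mul(Add(124, Add(25, -15)), Rational(-1, 2))) = Mul(-1, Mul(Add(124, 10), Rational(-1, 2))) = Mul(-1, Mul(134, Rational(-1, 2))) = Mul(-1, -67) = 67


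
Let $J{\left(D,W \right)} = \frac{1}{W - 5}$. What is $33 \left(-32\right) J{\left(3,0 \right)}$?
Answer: $\frac{1056}{5} \approx 211.2$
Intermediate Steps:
$J{\left(D,W \right)} = \frac{1}{-5 + W}$
$33 \left(-32\right) J{\left(3,0 \right)} = \frac{33 \left(-32\right)}{-5 + 0} = - \frac{1056}{-5} = \left(-1056\right) \left(- \frac{1}{5}\right) = \frac{1056}{5}$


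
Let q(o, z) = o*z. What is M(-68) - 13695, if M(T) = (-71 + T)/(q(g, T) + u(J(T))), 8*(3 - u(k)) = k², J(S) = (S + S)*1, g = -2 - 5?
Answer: -25102796/1833 ≈ -13695.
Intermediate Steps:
g = -7
J(S) = 2*S (J(S) = (2*S)*1 = 2*S)
u(k) = 3 - k²/8
M(T) = (-71 + T)/(3 - 7*T - T²/2) (M(T) = (-71 + T)/(-7*T + (3 - 4*T²/8)) = (-71 + T)/(-7*T + (3 - T²/2)) = (-71 + T)/(3 - 7*T - T²/2))
M(-68) - 13695 = 2*(71 - 1*(-68))/(-6 + (-68)² + 14*(-68)) - 13695 = 2*(71 + 68)/(-6 + 4624 - 952) - 13695 = 2*139/3666 - 13695 = 2*(1/3666)*139 - 13695 = 139/1833 - 13695 = -25102796/1833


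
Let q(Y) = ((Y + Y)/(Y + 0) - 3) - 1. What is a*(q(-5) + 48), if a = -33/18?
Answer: -253/3 ≈ -84.333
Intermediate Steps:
a = -11/6 (a = -33*1/18 = -11/6 ≈ -1.8333)
q(Y) = -2 (q(Y) = ((2*Y)/Y - 3) - 1 = (2 - 3) - 1 = -1 - 1 = -2)
a*(q(-5) + 48) = -11*(-2 + 48)/6 = -11/6*46 = -253/3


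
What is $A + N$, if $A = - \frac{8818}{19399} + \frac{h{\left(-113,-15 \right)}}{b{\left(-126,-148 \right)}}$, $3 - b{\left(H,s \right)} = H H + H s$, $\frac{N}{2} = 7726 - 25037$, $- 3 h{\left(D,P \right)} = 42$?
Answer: $- \frac{23185718551330}{669672879} \approx -34622.0$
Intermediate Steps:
$h{\left(D,P \right)} = -14$ ($h{\left(D,P \right)} = \left(- \frac{1}{3}\right) 42 = -14$)
$N = -34622$ ($N = 2 \left(7726 - 25037\right) = 2 \left(-17311\right) = -34622$)
$b{\left(H,s \right)} = 3 - H^{2} - H s$ ($b{\left(H,s \right)} = 3 - \left(H H + H s\right) = 3 - \left(H^{2} + H s\right) = 3 - H^{2} - H s$)
$A = - \frac{304134592}{669672879}$ ($A = - \frac{8818}{19399} - \frac{14}{3 - \left(-126\right)^{2} - \left(-126\right) \left(-148\right)} = \left(-8818\right) \frac{1}{19399} - \frac{14}{3 - 15876 - 18648} = - \frac{8818}{19399} - \frac{14}{3 - 15876 - 18648} = - \frac{8818}{19399} - \frac{14}{-34521} = - \frac{8818}{19399} - - \frac{14}{34521} = - \frac{8818}{19399} + \frac{14}{34521} = - \frac{304134592}{669672879} \approx -0.45415$)
$A + N = - \frac{304134592}{669672879} - 34622 = - \frac{23185718551330}{669672879}$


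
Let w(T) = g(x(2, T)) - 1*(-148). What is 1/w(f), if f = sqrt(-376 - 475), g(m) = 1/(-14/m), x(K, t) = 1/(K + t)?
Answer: 24801812/3670664033 - 14*I*sqrt(851)/3670664033 ≈ 0.0067568 - 1.1126e-7*I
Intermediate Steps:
g(m) = -m/14
f = I*sqrt(851) (f = sqrt(-851) = I*sqrt(851) ≈ 29.172*I)
w(T) = 148 - 1/(14*(2 + T)) (w(T) = -1/(14*(2 + T)) - 1*(-148) = -1/(14*(2 + T)) + 148 = 148 - 1/(14*(2 + T)))
1/w(f) = 1/((4143 + 2072*(I*sqrt(851)))/(14*(2 + I*sqrt(851)))) = 1/((4143 + 2072*I*sqrt(851))/(14*(2 + I*sqrt(851)))) = 14*(2 + I*sqrt(851))/(4143 + 2072*I*sqrt(851))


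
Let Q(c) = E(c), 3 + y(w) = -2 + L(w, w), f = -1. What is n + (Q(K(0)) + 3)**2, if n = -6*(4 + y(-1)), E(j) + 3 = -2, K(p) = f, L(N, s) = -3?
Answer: 28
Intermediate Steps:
y(w) = -8 (y(w) = -3 + (-2 - 3) = -3 - 5 = -8)
K(p) = -1
E(j) = -5 (E(j) = -3 - 2 = -5)
Q(c) = -5
n = 24 (n = -6*(4 - 8) = -6*(-4) = 24)
n + (Q(K(0)) + 3)**2 = 24 + (-5 + 3)**2 = 24 + (-2)**2 = 24 + 4 = 28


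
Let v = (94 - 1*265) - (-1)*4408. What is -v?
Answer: -4237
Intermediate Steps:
v = 4237 (v = (94 - 265) - 1*(-4408) = -171 + 4408 = 4237)
-v = -1*4237 = -4237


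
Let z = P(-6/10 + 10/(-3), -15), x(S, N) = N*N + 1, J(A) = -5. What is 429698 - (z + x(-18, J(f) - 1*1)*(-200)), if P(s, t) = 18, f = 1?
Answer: 437080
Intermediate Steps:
x(S, N) = 1 + N**2 (x(S, N) = N**2 + 1 = 1 + N**2)
z = 18
429698 - (z + x(-18, J(f) - 1*1)*(-200)) = 429698 - (18 + (1 + (-5 - 1*1)**2)*(-200)) = 429698 - (18 + (1 + (-5 - 1)**2)*(-200)) = 429698 - (18 + (1 + (-6)**2)*(-200)) = 429698 - (18 + (1 + 36)*(-200)) = 429698 - (18 + 37*(-200)) = 429698 - (18 - 7400) = 429698 - 1*(-7382) = 429698 + 7382 = 437080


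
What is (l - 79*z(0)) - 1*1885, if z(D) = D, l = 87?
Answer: -1798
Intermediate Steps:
(l - 79*z(0)) - 1*1885 = (87 - 79*0) - 1*1885 = (87 + 0) - 1885 = 87 - 1885 = -1798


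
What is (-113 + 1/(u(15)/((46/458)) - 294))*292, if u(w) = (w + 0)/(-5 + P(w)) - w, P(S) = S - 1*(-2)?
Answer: -1308087292/39643 ≈ -32997.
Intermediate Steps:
P(S) = 2 + S (P(S) = S + 2 = 2 + S)
u(w) = -w + w/(-3 + w) (u(w) = (w + 0)/(-5 + (2 + w)) - w = w/(-3 + w) - w = -w + w/(-3 + w))
(-113 + 1/(u(15)/((46/458)) - 294))*292 = (-113 + 1/((15*(4 - 1*15)/(-3 + 15))/((46/458)) - 294))*292 = (-113 + 1/((15*(4 - 15)/12)/((46*(1/458))) - 294))*292 = (-113 + 1/((15*(1/12)*(-11))/(23/229) - 294))*292 = (-113 + 1/(-55/4*229/23 - 294))*292 = (-113 + 1/(-12595/92 - 294))*292 = (-113 + 1/(-39643/92))*292 = (-113 - 92/39643)*292 = -4479751/39643*292 = -1308087292/39643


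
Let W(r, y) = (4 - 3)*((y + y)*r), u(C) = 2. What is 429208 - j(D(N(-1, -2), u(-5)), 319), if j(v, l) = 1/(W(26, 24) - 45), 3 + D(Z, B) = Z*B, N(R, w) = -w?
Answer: 516337223/1203 ≈ 4.2921e+5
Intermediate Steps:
W(r, y) = 2*r*y (W(r, y) = 1*((2*y)*r) = 1*(2*r*y) = 2*r*y)
D(Z, B) = -3 + B*Z (D(Z, B) = -3 + Z*B = -3 + B*Z)
j(v, l) = 1/1203 (j(v, l) = 1/(2*26*24 - 45) = 1/(1248 - 45) = 1/1203)
429208 - j(D(N(-1, -2), u(-5)), 319) = 429208 - 1*1/1203 = 429208 - 1/1203 = 516337223/1203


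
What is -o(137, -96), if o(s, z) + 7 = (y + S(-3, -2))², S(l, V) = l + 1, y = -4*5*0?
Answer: 3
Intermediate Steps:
y = 0 (y = -20*0 = 0)
S(l, V) = 1 + l
o(s, z) = -3 (o(s, z) = -7 + (0 + (1 - 3))² = -7 + (0 - 2)² = -7 + (-2)² = -7 + 4 = -3)
-o(137, -96) = -1*(-3) = 3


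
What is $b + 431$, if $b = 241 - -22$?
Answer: $694$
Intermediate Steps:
$b = 263$ ($b = 241 + 22 = 263$)
$b + 431 = 263 + 431 = 694$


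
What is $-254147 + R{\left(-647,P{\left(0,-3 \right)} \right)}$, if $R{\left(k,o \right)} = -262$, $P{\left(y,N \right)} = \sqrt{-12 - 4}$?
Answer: $-254409$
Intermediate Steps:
$P{\left(y,N \right)} = 4 i$ ($P{\left(y,N \right)} = \sqrt{-16} = 4 i$)
$-254147 + R{\left(-647,P{\left(0,-3 \right)} \right)} = -254147 - 262 = -254409$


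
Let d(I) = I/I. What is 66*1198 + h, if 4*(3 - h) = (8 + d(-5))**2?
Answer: 316203/4 ≈ 79051.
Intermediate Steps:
d(I) = 1
h = -69/4 (h = 3 - (8 + 1)**2/4 = 3 - 1/4*9**2 = 3 - 1/4*81 = 3 - 81/4 = -69/4 ≈ -17.250)
66*1198 + h = 66*1198 - 69/4 = 79068 - 69/4 = 316203/4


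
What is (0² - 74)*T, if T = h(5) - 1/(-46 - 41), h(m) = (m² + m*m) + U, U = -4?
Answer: -296222/87 ≈ -3404.9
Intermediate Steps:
h(m) = -4 + 2*m² (h(m) = (m² + m*m) - 4 = (m² + m²) - 4 = 2*m² - 4 = -4 + 2*m²)
T = 4003/87 (T = (-4 + 2*5²) - 1/(-46 - 41) = (-4 + 2*25) - 1/(-87) = (-4 + 50) - 1*(-1/87) = 46 + 1/87 = 4003/87 ≈ 46.011)
(0² - 74)*T = (0² - 74)*(4003/87) = (0 - 74)*(4003/87) = -74*4003/87 = -296222/87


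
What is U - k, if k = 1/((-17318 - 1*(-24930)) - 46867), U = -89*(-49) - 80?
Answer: 168050656/39255 ≈ 4281.0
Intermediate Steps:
U = 4281 (U = 4361 - 80 = 4281)
k = -1/39255 (k = 1/((-17318 + 24930) - 46867) = 1/(7612 - 46867) = 1/(-39255) = -1/39255 ≈ -2.5474e-5)
U - k = 4281 - 1*(-1/39255) = 4281 + 1/39255 = 168050656/39255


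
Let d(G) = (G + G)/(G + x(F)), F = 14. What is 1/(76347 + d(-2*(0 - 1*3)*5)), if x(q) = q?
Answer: 11/839832 ≈ 1.3098e-5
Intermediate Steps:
d(G) = 2*G/(14 + G) (d(G) = (G + G)/(G + 14) = (2*G)/(14 + G) = 2*G/(14 + G))
1/(76347 + d(-2*(0 - 1*3)*5)) = 1/(76347 + 2*(-2*(0 - 1*3)*5)/(14 - 2*(0 - 1*3)*5)) = 1/(76347 + 2*(-2*(0 - 3)*5)/(14 - 2*(0 - 3)*5)) = 1/(76347 + 2*(-2*(-3)*5)/(14 - 2*(-3)*5)) = 1/(76347 + 2*(6*5)/(14 + 6*5)) = 1/(76347 + 2*30/(14 + 30)) = 1/(76347 + 2*30/44) = 1/(76347 + 2*30*(1/44)) = 1/(76347 + 15/11) = 1/(839832/11) = 11/839832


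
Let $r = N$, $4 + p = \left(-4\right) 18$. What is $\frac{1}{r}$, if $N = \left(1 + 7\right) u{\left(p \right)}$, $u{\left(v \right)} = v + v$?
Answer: $- \frac{1}{1216} \approx -0.00082237$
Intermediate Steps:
$p = -76$ ($p = -4 - 72 = -76$)
$u{\left(v \right)} = 2 v$
$N = -1216$ ($N = \left(1 + 7\right) 2 \left(-76\right) = 8 \left(-152\right) = -1216$)
$r = -1216$
$\frac{1}{r} = \frac{1}{-1216} = - \frac{1}{1216}$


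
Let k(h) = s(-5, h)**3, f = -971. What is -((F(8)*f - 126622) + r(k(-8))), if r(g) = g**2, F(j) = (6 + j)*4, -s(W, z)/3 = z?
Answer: -190921978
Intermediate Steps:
s(W, z) = -3*z
F(j) = 24 + 4*j
k(h) = -27*h**3 (k(h) = (-3*h)**3 = -27*h**3)
-((F(8)*f - 126622) + r(k(-8))) = -(((24 + 4*8)*(-971) - 126622) + (-27*(-8)**3)**2) = -(((24 + 32)*(-971) - 126622) + (-27*(-512))**2) = -((56*(-971) - 126622) + 13824**2) = -((-54376 - 126622) + 191102976) = -(-180998 + 191102976) = -1*190921978 = -190921978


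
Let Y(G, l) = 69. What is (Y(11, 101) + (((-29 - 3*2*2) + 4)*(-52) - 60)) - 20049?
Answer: -18116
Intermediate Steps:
(Y(11, 101) + (((-29 - 3*2*2) + 4)*(-52) - 60)) - 20049 = (69 + (((-29 - 3*2*2) + 4)*(-52) - 60)) - 20049 = (69 + (((-29 - 6*2) + 4)*(-52) - 60)) - 20049 = (69 + (((-29 - 12) + 4)*(-52) - 60)) - 20049 = (69 + ((-41 + 4)*(-52) - 60)) - 20049 = (69 + (-37*(-52) - 60)) - 20049 = (69 + (1924 - 60)) - 20049 = (69 + 1864) - 20049 = 1933 - 20049 = -18116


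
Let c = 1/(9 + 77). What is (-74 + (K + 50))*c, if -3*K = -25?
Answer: -47/258 ≈ -0.18217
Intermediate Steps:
K = 25/3 (K = -⅓*(-25) = 25/3 ≈ 8.3333)
c = 1/86 ≈ 0.011628
(-74 + (K + 50))*c = (-74 + (25/3 + 50))*(1/86) = (-74 + 175/3)*(1/86) = -47/3*1/86 = -47/258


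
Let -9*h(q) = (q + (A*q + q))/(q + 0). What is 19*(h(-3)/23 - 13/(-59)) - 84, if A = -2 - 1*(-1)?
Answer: -975884/12213 ≈ -79.905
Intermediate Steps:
A = -1 (A = -2 + 1 = -1)
h(q) = -1/9 (h(q) = -(q + (-q + q))/(9*(q + 0)) = -(q + 0)/(9*q) = -q/(9*q) = -1/9*1 = -1/9)
19*(h(-3)/23 - 13/(-59)) - 84 = 19*(-1/9/23 - 13/(-59)) - 84 = 19*(-1/9*1/23 - 13*(-1/59)) - 84 = 19*(-1/207 + 13/59) - 84 = 19*(2632/12213) - 84 = 50008/12213 - 84 = -975884/12213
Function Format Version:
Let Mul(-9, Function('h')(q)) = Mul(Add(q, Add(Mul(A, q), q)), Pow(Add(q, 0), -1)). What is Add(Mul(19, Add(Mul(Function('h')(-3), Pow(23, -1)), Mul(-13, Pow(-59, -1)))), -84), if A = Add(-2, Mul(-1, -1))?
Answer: Rational(-975884, 12213) ≈ -79.905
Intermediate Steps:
A = -1 (A = Add(-2, 1) = -1)
Function('h')(q) = Rational(-1, 9) (Function('h')(q) = Mul(Rational(-1, 9), Mul(Add(q, Add(Mul(-1, q), q)), Pow(Add(q, 0), -1))) = Mul(Rational(-1, 9), Mul(Add(q, 0), Pow(q, -1))) = Mul(Rational(-1, 9), Mul(q, Pow(q, -1))) = Mul(Rational(-1, 9), 1) = Rational(-1, 9))
Add(Mul(19, Add(Mul(Function('h')(-3), Pow(23, -1)), Mul(-13, Pow(-59, -1)))), -84) = Add(Mul(19, Add(Mul(Rational(-1, 9), Pow(23, -1)), Mul(-13, Pow(-59, -1)))), -84) = Add(Mul(19, Add(Mul(Rational(-1, 9), Rational(1, 23)), Mul(-13, Rational(-1, 59)))), -84) = Add(Mul(19, Add(Rational(-1, 207), Rational(13, 59))), -84) = Add(Mul(19, Rational(2632, 12213)), -84) = Add(Rational(50008, 12213), -84) = Rational(-975884, 12213)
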